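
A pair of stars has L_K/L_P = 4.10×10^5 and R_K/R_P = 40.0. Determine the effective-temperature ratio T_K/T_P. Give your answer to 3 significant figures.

4.00

L ∝ R²T⁴ gives T ∝ (L/R²)^(1/4), so
T_K/T_P = (4.10×10^5 / 40.0²)^(1/4) = (256.2)^(1/4) = 4.001.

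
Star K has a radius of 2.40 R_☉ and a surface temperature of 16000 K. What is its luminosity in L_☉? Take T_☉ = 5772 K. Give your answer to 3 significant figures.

L/L_☉ = (R/R_☉)² (T/T_☉)⁴ = (2.40)² × (16000/5772)⁴
       = 5.760 × (2.772)⁴ = 5.760 × 59.04 = 340.1.

340 L_☉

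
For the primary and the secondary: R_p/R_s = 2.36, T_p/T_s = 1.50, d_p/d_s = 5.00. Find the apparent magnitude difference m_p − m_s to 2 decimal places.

-0.13

L_p/L_s = (2.36)²(1.50)⁴ = 28.20.
F_p/F_s = (L_p/L_s)/(d_p/d_s)² = 28.20/25.00 = 1.128.
m_p − m_s = −2.5 log₁₀(1.128) = -0.13.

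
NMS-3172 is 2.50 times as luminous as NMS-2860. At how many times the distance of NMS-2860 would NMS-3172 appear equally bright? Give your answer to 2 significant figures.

Equal flux requires L_NMS-3172/d_NMS-3172² = L_NMS-2860/d_NMS-2860², so d_NMS-3172/d_NMS-2860 = √(L_NMS-3172/L_NMS-2860)
= √(2.50) = 1.581.

1.6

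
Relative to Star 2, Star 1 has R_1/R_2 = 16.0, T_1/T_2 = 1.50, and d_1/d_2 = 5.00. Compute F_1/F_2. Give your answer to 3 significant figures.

L_1/L_2 = (R_1/R_2)²(T_1/T_2)⁴ = (16.0)² × (1.50)⁴ = 1296.
F_1/F_2 = (L_1/L_2)/(d_1/d_2)² = 1296 / (5.00)² = 51.84.

51.8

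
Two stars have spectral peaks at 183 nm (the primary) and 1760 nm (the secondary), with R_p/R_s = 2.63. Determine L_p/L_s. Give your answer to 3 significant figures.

5.92×10^4

Wien's law gives T ∝ 1/λ_max, so T_p/T_s = λ_s/λ_p = 1760/183 = 9.617.
Then L ∝ R²T⁴ gives L_p/L_s = (2.63)² × (9.617)⁴ = 6.917 × 8556 = 5.918×10^4.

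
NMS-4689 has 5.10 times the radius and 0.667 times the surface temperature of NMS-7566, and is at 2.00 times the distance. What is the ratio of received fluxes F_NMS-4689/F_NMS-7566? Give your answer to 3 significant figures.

L_NMS-4689/L_NMS-7566 = (R_NMS-4689/R_NMS-7566)²(T_NMS-4689/T_NMS-7566)⁴ = (5.10)² × (0.667)⁴ = 5.148.
F_NMS-4689/F_NMS-7566 = (L_NMS-4689/L_NMS-7566)/(d_NMS-4689/d_NMS-7566)² = 5.148 / (2.00)² = 1.287.

1.29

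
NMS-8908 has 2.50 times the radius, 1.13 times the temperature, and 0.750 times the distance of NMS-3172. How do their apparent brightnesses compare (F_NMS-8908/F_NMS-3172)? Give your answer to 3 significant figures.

18.1

L_NMS-8908/L_NMS-3172 = (R_NMS-8908/R_NMS-3172)²(T_NMS-8908/T_NMS-3172)⁴ = (2.50)² × (1.13)⁴ = 10.19.
F_NMS-8908/F_NMS-3172 = (L_NMS-8908/L_NMS-3172)/(d_NMS-8908/d_NMS-3172)² = 10.19 / (0.750)² = 18.12.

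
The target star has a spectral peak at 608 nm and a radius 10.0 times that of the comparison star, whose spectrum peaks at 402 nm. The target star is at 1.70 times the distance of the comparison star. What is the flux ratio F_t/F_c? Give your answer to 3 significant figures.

Wien's law: T_t/T_c = λ_c/λ_t = 402/608 = 0.6612.
L_t/L_c = (R_t/R_c)²(T_t/T_c)⁴ = (10.0)²(0.6612)⁴ = 19.11.
F_t/F_c = (L_t/L_c)/(d_t/d_c)² = 19.11/(1.70)² = 6.613.

6.61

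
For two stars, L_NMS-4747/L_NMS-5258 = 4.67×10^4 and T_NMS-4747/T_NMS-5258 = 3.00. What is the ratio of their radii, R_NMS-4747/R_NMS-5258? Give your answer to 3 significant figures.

L ∝ R²T⁴ gives R ∝ √L / T², so
R_NMS-4747/R_NMS-5258 = √(4.67×10^4) / (3.00)² = 216.1 / 9.000 = 24.01.

24.0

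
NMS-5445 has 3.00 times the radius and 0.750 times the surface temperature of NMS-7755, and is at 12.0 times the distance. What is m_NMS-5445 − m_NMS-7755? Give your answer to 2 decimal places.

L_NMS-5445/L_NMS-7755 = (3.00)²(0.750)⁴ = 2.848.
F_NMS-5445/F_NMS-7755 = (L_NMS-5445/L_NMS-7755)/(d_NMS-5445/d_NMS-7755)² = 2.848/144.0 = 0.01978.
m_NMS-5445 − m_NMS-7755 = −2.5 log₁₀(0.01978) = 4.26.

4.26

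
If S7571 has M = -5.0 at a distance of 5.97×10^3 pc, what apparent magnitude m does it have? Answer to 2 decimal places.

8.88

m = M + 5 log₁₀(d/10 pc) = -5.0 + 5 log₁₀(5.97×10^3/10)
  = -5.0 + 5 × 2.776 = -5.0 + 13.88 = 8.88.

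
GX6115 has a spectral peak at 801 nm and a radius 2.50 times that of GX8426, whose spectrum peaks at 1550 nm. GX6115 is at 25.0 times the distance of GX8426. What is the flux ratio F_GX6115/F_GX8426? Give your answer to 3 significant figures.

Wien's law: T_GX6115/T_GX8426 = λ_GX8426/λ_GX6115 = 1550/801 = 1.935.
L_GX6115/L_GX8426 = (R_GX6115/R_GX8426)²(T_GX6115/T_GX8426)⁴ = (2.50)²(1.935)⁴ = 87.63.
F_GX6115/F_GX8426 = (L_GX6115/L_GX8426)/(d_GX6115/d_GX8426)² = 87.63/(25.0)² = 0.1402.

0.140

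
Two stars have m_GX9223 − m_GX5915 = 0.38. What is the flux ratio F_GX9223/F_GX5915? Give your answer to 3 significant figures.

F_GX9223/F_GX5915 = 10^(−(m_GX9223 − m_GX5915)/2.5) = 10^(-0.38/2.5) = 10^-0.152 = 0.7047.

0.705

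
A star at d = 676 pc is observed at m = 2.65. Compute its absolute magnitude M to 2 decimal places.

M = m − 5 log₁₀(d/10 pc) = 2.65 − 5 log₁₀(676/10)
  = 2.65 − 5 × 1.830 = 2.65 − 9.15 = -6.50.

-6.50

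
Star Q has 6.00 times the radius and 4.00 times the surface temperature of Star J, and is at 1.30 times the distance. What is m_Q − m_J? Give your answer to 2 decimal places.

L_Q/L_J = (6.00)²(4.00)⁴ = 9216.
F_Q/F_J = (L_Q/L_J)/(d_Q/d_J)² = 9216/1.690 = 5453.
m_Q − m_J = −2.5 log₁₀(5453) = -9.34.

-9.34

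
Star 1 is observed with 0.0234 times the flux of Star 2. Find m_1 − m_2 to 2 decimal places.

4.08

m_1 − m_2 = −2.5 log₁₀(F_1/F_2) = −2.5 log₁₀(0.0234) = −2.5 × (-1.631) = 4.077.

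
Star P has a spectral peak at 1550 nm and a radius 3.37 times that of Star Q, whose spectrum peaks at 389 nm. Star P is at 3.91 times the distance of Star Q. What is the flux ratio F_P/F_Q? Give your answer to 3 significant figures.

Wien's law: T_P/T_Q = λ_Q/λ_P = 389/1550 = 0.2510.
L_P/L_Q = (R_P/R_Q)²(T_P/T_Q)⁴ = (3.37)²(0.2510)⁴ = 0.04505.
F_P/F_Q = (L_P/L_Q)/(d_P/d_Q)² = 0.04505/(3.91)² = 0.002947.

0.00295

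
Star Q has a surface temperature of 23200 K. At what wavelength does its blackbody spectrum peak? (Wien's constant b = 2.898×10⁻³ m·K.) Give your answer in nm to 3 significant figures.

125 nm

λ_max = b/T = 2.898×10⁻³ / 23200 = 1.25×10^-7 m = 124.9 nm.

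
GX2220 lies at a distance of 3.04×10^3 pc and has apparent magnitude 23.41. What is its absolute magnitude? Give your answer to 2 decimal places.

11.00

M = m − 5 log₁₀(d/10 pc) = 23.41 − 5 log₁₀(3.04×10^3/10)
  = 23.41 − 5 × 2.483 = 23.41 − 12.41 = 11.00.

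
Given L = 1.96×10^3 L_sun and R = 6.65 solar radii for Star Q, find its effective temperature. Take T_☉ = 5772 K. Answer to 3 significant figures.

T/T_☉ = (L/L_☉)^(1/4) / (R/R_☉)^(1/2)
T = 5772 × (1.96×10^3)^(1/4) / √(6.65) = 5772 × 6.654 / 2.579 = 1.489×10^4 K.

1.49×10^4 K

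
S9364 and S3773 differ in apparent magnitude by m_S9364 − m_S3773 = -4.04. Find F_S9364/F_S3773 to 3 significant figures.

41.3

F_S9364/F_S3773 = 10^(−(m_S9364 − m_S3773)/2.5) = 10^(4.04/2.5) = 10^1.616 = 41.30.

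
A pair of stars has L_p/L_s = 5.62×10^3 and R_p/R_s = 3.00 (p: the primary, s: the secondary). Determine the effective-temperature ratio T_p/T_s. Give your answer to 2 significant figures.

L ∝ R²T⁴ gives T ∝ (L/R²)^(1/4), so
T_p/T_s = (5.62×10^3 / 3.00²)^(1/4) = (624.4)^(1/4) = 4.999.

5.0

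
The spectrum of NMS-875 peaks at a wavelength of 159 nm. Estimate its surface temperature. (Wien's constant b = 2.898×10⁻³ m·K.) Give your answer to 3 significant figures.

T = b/λ_max = 2.898×10⁻³ / (159×10⁻⁹) = 1.823×10^4 K.

1.82×10^4 K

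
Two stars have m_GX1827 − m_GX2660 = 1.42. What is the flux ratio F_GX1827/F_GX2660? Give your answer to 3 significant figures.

F_GX1827/F_GX2660 = 10^(−(m_GX1827 − m_GX2660)/2.5) = 10^(-1.42/2.5) = 10^-0.568 = 0.2704.

0.270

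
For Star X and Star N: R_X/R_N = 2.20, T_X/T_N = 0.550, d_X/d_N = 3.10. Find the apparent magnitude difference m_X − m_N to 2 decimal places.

L_X/L_N = (2.20)²(0.550)⁴ = 0.4429.
F_X/F_N = (L_X/L_N)/(d_X/d_N)² = 0.4429/9.610 = 0.04609.
m_X − m_N = −2.5 log₁₀(0.04609) = 3.34.

3.34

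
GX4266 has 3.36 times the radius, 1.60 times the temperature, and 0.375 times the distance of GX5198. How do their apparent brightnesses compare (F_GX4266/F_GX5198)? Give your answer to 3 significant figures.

L_GX4266/L_GX5198 = (R_GX4266/R_GX5198)²(T_GX4266/T_GX5198)⁴ = (3.36)² × (1.60)⁴ = 73.99.
F_GX4266/F_GX5198 = (L_GX4266/L_GX5198)/(d_GX4266/d_GX5198)² = 73.99 / (0.375)² = 526.1.

526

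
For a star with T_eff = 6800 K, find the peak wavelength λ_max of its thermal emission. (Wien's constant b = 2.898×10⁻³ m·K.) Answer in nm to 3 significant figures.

426 nm

λ_max = b/T = 2.898×10⁻³ / 6800 = 4.26×10^-7 m = 426.2 nm.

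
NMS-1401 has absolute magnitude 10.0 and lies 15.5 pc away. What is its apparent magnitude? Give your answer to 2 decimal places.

10.95

m = M + 5 log₁₀(d/10 pc) = 10.0 + 5 log₁₀(15.5/10)
  = 10.0 + 5 × 0.190 = 10.0 + 0.95 = 10.95.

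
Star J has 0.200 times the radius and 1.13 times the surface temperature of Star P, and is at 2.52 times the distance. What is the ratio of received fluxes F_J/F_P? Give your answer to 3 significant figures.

0.0103

L_J/L_P = (R_J/R_P)²(T_J/T_P)⁴ = (0.200)² × (1.13)⁴ = 0.06522.
F_J/F_P = (L_J/L_P)/(d_J/d_P)² = 0.06522 / (2.52)² = 0.01027.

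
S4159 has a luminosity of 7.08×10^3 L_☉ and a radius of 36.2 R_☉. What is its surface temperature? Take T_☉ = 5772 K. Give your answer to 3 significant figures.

8.80×10^3 K

T/T_☉ = (L/L_☉)^(1/4) / (R/R_☉)^(1/2)
T = 5772 × (7.08×10^3)^(1/4) / √(36.2) = 5772 × 9.173 / 6.017 = 8800 K.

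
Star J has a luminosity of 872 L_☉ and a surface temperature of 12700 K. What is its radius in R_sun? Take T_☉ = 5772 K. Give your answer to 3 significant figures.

R/R_☉ = √(L/L_☉) / (T/T_☉)² = √(872) / (2.200)²
       = 29.53 / 4.841 = 6.100.

6.10 R_sun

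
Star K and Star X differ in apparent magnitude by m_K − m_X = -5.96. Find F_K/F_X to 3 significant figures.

242

F_K/F_X = 10^(−(m_K − m_X)/2.5) = 10^(5.96/2.5) = 10^2.384 = 242.1.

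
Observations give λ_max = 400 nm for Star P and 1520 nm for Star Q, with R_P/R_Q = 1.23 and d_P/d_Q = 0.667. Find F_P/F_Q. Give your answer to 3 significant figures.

709

Wien's law: T_P/T_Q = λ_Q/λ_P = 1520/400 = 3.800.
L_P/L_Q = (R_P/R_Q)²(T_P/T_Q)⁴ = (1.23)²(3.800)⁴ = 315.5.
F_P/F_Q = (L_P/L_Q)/(d_P/d_Q)² = 315.5/(0.667)² = 709.1.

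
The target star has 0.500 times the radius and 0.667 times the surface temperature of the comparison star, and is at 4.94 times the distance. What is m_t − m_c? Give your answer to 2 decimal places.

L_t/L_c = (0.500)²(0.667)⁴ = 0.04948.
F_t/F_c = (L_t/L_c)/(d_t/d_c)² = 0.04948/24.40 = 0.002028.
m_t − m_c = −2.5 log₁₀(0.002028) = 6.73.

6.73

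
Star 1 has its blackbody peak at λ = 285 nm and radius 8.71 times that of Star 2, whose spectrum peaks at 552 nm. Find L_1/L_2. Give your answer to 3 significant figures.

Wien's law gives T ∝ 1/λ_max, so T_1/T_2 = λ_2/λ_1 = 552/285 = 1.937.
Then L ∝ R²T⁴ gives L_1/L_2 = (8.71)² × (1.937)⁴ = 75.86 × 14.07 = 1068.

1.07×10^3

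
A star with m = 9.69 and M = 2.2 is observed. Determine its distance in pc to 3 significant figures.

315 pc

m − M = 5 log₁₀(d/10 pc)
9.69 − (2.2) = 7.49 = 5 log₁₀(d/10)
d = 10 × 10^(7.49/5) = 10 × 10^1.498 = 314.8 pc.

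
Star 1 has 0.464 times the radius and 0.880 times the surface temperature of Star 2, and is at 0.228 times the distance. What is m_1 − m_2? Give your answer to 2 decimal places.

L_1/L_2 = (0.464)²(0.880)⁴ = 0.1291.
F_1/F_2 = (L_1/L_2)/(d_1/d_2)² = 0.1291/0.05198 = 2.484.
m_1 − m_2 = −2.5 log₁₀(2.484) = -0.99.

-0.99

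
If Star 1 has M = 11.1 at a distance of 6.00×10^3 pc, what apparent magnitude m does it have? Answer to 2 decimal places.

24.99

m = M + 5 log₁₀(d/10 pc) = 11.1 + 5 log₁₀(6.00×10^3/10)
  = 11.1 + 5 × 2.778 = 11.1 + 13.89 = 24.99.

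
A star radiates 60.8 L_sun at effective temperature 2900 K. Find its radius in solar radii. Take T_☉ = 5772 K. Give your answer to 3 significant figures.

30.9 solar radii

R/R_☉ = √(L/L_☉) / (T/T_☉)² = √(60.8) / (0.5024)²
       = 7.797 / 0.2524 = 30.89.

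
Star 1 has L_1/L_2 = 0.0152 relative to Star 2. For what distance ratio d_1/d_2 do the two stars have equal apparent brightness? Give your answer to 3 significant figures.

0.123

Equal flux requires L_1/d_1² = L_2/d_2², so d_1/d_2 = √(L_1/L_2)
= √(0.0152) = 0.1233.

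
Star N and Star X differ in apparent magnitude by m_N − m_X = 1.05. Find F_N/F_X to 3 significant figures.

0.380

F_N/F_X = 10^(−(m_N − m_X)/2.5) = 10^(-1.05/2.5) = 10^-0.420 = 0.3802.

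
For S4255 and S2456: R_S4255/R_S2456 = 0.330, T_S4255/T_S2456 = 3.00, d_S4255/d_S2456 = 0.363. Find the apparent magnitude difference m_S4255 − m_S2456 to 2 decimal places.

L_S4255/L_S2456 = (0.330)²(3.00)⁴ = 8.821.
F_S4255/F_S2456 = (L_S4255/L_S2456)/(d_S4255/d_S2456)² = 8.821/0.1318 = 66.94.
m_S4255 − m_S2456 = −2.5 log₁₀(66.94) = -4.56.

-4.56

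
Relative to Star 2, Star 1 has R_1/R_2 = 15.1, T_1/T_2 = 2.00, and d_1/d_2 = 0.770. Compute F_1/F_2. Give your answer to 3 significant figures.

6.15×10^3

L_1/L_2 = (R_1/R_2)²(T_1/T_2)⁴ = (15.1)² × (2.00)⁴ = 3648.
F_1/F_2 = (L_1/L_2)/(d_1/d_2)² = 3648 / (0.770)² = 6153.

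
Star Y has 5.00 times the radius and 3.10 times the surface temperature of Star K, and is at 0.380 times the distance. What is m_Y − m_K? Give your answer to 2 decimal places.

-10.51

L_Y/L_K = (5.00)²(3.10)⁴ = 2309.
F_Y/F_K = (L_Y/L_K)/(d_Y/d_K)² = 2309/0.1444 = 1.599×10^4.
m_Y − m_K = −2.5 log₁₀(1.599×10^4) = -10.51.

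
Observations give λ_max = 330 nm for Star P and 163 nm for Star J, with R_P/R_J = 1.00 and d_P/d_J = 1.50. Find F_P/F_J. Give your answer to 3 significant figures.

Wien's law: T_P/T_J = λ_J/λ_P = 163/330 = 0.4939.
L_P/L_J = (R_P/R_J)²(T_P/T_J)⁴ = (1.00)²(0.4939)⁴ = 0.05952.
F_P/F_J = (L_P/L_J)/(d_P/d_J)² = 0.05952/(1.50)² = 0.02646.

0.0265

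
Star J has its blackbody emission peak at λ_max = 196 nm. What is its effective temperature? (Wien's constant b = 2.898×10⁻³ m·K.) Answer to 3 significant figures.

1.48×10^4 K

T = b/λ_max = 2.898×10⁻³ / (196×10⁻⁹) = 1.479×10^4 K.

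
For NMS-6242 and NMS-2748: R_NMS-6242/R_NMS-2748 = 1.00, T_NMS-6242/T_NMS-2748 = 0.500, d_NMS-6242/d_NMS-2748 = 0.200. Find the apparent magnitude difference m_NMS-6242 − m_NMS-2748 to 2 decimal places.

-0.48

L_NMS-6242/L_NMS-2748 = (1.00)²(0.500)⁴ = 0.06250.
F_NMS-6242/F_NMS-2748 = (L_NMS-6242/L_NMS-2748)/(d_NMS-6242/d_NMS-2748)² = 0.06250/0.04000 = 1.562.
m_NMS-6242 − m_NMS-2748 = −2.5 log₁₀(1.562) = -0.48.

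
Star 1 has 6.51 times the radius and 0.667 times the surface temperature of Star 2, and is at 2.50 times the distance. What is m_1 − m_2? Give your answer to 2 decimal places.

-0.32

L_1/L_2 = (6.51)²(0.667)⁴ = 8.388.
F_1/F_2 = (L_1/L_2)/(d_1/d_2)² = 8.388/6.250 = 1.342.
m_1 − m_2 = −2.5 log₁₀(1.342) = -0.32.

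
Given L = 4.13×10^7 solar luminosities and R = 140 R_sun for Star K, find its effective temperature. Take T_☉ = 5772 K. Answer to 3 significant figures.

3.91×10^4 K

T/T_☉ = (L/L_☉)^(1/4) / (R/R_☉)^(1/2)
T = 5772 × (4.13×10^7)^(1/4) / √(140) = 5772 × 80.17 / 11.83 = 3.911×10^4 K.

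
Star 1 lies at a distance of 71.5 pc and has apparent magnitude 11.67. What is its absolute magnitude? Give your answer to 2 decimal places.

7.40

M = m − 5 log₁₀(d/10 pc) = 11.67 − 5 log₁₀(71.5/10)
  = 11.67 − 5 × 0.854 = 11.67 − 4.27 = 7.40.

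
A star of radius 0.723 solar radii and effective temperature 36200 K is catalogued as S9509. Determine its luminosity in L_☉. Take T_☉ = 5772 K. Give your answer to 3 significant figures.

809 L_☉

L/L_☉ = (R/R_☉)² (T/T_☉)⁴ = (0.723)² × (36200/5772)⁴
       = 0.5227 × (6.272)⁴ = 0.5227 × 1547 = 808.7.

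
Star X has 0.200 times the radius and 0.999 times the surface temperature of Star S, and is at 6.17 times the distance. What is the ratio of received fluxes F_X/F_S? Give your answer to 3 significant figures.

0.00105

L_X/L_S = (R_X/R_S)²(T_X/T_S)⁴ = (0.200)² × (0.999)⁴ = 0.03984.
F_X/F_S = (L_X/L_S)/(d_X/d_S)² = 0.03984 / (6.17)² = 0.001047.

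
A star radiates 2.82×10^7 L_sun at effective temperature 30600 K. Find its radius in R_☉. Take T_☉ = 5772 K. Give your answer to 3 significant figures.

R/R_☉ = √(L/L_☉) / (T/T_☉)² = √(2.82×10^7) / (5.301)²
       = 5310 / 28.11 = 188.9.

189 R_☉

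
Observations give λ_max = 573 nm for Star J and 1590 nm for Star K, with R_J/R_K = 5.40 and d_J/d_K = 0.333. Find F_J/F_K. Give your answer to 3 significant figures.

Wien's law: T_J/T_K = λ_K/λ_J = 1590/573 = 2.775.
L_J/L_K = (R_J/R_K)²(T_J/T_K)⁴ = (5.40)²(2.775)⁴ = 1729.
F_J/F_K = (L_J/L_K)/(d_J/d_K)² = 1729/(0.333)² = 1.559×10^4.

1.56×10^4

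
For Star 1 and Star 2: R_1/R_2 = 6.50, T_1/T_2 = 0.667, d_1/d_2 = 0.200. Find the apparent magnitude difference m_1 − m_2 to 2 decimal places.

L_1/L_2 = (6.50)²(0.667)⁴ = 8.362.
F_1/F_2 = (L_1/L_2)/(d_1/d_2)² = 8.362/0.04000 = 209.1.
m_1 − m_2 = −2.5 log₁₀(209.1) = -5.80.

-5.80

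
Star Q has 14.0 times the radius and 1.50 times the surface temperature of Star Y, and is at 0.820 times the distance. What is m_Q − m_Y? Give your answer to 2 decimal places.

L_Q/L_Y = (14.0)²(1.50)⁴ = 992.2.
F_Q/F_Y = (L_Q/L_Y)/(d_Q/d_Y)² = 992.2/0.6724 = 1476.
m_Q − m_Y = −2.5 log₁₀(1476) = -7.92.

-7.92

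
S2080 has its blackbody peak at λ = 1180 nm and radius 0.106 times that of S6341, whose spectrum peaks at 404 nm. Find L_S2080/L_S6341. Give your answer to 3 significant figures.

1.54×10^-4

Wien's law gives T ∝ 1/λ_max, so T_S2080/T_S6341 = λ_S6341/λ_S2080 = 404/1180 = 0.3424.
Then L ∝ R²T⁴ gives L_S2080/L_S6341 = (0.106)² × (0.3424)⁴ = 0.01124 × 0.01374 = 1.544×10^-4.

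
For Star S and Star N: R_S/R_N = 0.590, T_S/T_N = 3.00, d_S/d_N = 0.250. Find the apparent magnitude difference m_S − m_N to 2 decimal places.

-6.64

L_S/L_N = (0.590)²(3.00)⁴ = 28.20.
F_S/F_N = (L_S/L_N)/(d_S/d_N)² = 28.20/0.06250 = 451.1.
m_S − m_N = −2.5 log₁₀(451.1) = -6.64.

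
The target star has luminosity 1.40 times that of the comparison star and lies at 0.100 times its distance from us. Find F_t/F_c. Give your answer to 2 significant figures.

F = L/(4πd²), so F_t/F_c = (L_t/L_c) / (d_t/d_c)²
= 1.40 / (0.100)² = 1.40 / 0.01000 = 140.0.

1.4×10^2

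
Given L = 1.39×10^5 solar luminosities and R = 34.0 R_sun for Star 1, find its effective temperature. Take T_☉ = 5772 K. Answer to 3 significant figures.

1.91×10^4 K

T/T_☉ = (L/L_☉)^(1/4) / (R/R_☉)^(1/2)
T = 5772 × (1.39×10^5)^(1/4) / √(34.0) = 5772 × 19.31 / 5.831 = 1.911×10^4 K.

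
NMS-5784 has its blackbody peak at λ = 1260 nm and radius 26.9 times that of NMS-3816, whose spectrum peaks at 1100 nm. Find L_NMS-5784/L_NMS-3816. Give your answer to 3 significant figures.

Wien's law gives T ∝ 1/λ_max, so T_NMS-5784/T_NMS-3816 = λ_NMS-3816/λ_NMS-5784 = 1100/1260 = 0.8730.
Then L ∝ R²T⁴ gives L_NMS-5784/L_NMS-3816 = (26.9)² × (0.8730)⁴ = 723.6 × 0.5809 = 420.3.

420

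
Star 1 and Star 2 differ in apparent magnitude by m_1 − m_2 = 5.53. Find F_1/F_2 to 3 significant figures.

F_1/F_2 = 10^(−(m_1 − m_2)/2.5) = 10^(-5.53/2.5) = 10^-2.212 = 0.006138.

0.00614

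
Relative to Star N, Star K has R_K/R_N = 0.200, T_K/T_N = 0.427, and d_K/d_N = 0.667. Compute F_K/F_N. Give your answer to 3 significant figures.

0.00299

L_K/L_N = (R_K/R_N)²(T_K/T_N)⁴ = (0.200)² × (0.427)⁴ = 0.001330.
F_K/F_N = (L_K/L_N)/(d_K/d_N)² = 0.001330 / (0.667)² = 0.002989.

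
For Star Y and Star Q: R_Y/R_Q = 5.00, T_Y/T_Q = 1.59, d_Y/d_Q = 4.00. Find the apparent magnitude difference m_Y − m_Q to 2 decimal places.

L_Y/L_Q = (5.00)²(1.59)⁴ = 159.8.
F_Y/F_Q = (L_Y/L_Q)/(d_Y/d_Q)² = 159.8/16.00 = 9.986.
m_Y − m_Q = −2.5 log₁₀(9.986) = -2.50.

-2.50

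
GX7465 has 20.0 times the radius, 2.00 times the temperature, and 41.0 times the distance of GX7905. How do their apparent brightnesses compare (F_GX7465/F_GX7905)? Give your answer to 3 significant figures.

3.81

L_GX7465/L_GX7905 = (R_GX7465/R_GX7905)²(T_GX7465/T_GX7905)⁴ = (20.0)² × (2.00)⁴ = 6400.
F_GX7465/F_GX7905 = (L_GX7465/L_GX7905)/(d_GX7465/d_GX7905)² = 6400 / (41.0)² = 3.807.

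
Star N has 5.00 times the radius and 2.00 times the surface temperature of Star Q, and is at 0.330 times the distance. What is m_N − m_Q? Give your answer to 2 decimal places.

-8.91

L_N/L_Q = (5.00)²(2.00)⁴ = 400.0.
F_N/F_Q = (L_N/L_Q)/(d_N/d_Q)² = 400.0/0.1089 = 3673.
m_N − m_Q = −2.5 log₁₀(3673) = -8.91.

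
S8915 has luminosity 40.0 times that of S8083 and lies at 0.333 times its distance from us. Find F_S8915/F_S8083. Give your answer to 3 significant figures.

F = L/(4πd²), so F_S8915/F_S8083 = (L_S8915/L_S8083) / (d_S8915/d_S8083)²
= 40.0 / (0.333)² = 40.0 / 0.1109 = 360.7.

361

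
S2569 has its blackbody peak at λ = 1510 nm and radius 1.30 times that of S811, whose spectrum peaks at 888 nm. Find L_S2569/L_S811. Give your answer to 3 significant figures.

Wien's law gives T ∝ 1/λ_max, so T_S2569/T_S811 = λ_S811/λ_S2569 = 888/1510 = 0.5881.
Then L ∝ R²T⁴ gives L_S2569/L_S811 = (1.30)² × (0.5881)⁴ = 1.690 × 0.1196 = 0.2021.

0.202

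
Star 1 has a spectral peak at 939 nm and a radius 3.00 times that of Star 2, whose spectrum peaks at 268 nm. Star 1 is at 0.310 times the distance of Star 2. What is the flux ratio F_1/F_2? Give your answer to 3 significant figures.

Wien's law: T_1/T_2 = λ_2/λ_1 = 268/939 = 0.2854.
L_1/L_2 = (R_1/R_2)²(T_1/T_2)⁴ = (3.00)²(0.2854)⁴ = 0.05972.
F_1/F_2 = (L_1/L_2)/(d_1/d_2)² = 0.05972/(0.310)² = 0.6214.

0.621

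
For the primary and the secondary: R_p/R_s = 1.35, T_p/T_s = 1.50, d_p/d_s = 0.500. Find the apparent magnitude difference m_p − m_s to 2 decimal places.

-3.92

L_p/L_s = (1.35)²(1.50)⁴ = 9.226.
F_p/F_s = (L_p/L_s)/(d_p/d_s)² = 9.226/0.2500 = 36.91.
m_p − m_s = −2.5 log₁₀(36.91) = -3.92.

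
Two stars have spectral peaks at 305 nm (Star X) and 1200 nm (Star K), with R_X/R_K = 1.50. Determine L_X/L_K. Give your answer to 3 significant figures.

Wien's law gives T ∝ 1/λ_max, so T_X/T_K = λ_K/λ_X = 1200/305 = 3.934.
Then L ∝ R²T⁴ gives L_X/L_K = (1.50)² × (3.934)⁴ = 2.250 × 239.6 = 539.1.

539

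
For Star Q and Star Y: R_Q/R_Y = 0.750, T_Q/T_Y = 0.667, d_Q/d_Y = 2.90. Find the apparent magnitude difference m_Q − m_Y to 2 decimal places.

L_Q/L_Y = (0.750)²(0.667)⁴ = 0.1113.
F_Q/F_Y = (L_Q/L_Y)/(d_Q/d_Y)² = 0.1113/8.410 = 0.01324.
m_Q − m_Y = −2.5 log₁₀(0.01324) = 4.70.

4.70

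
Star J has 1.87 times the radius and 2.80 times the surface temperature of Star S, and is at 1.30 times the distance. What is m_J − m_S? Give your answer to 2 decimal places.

L_J/L_S = (1.87)²(2.80)⁴ = 214.9.
F_J/F_S = (L_J/L_S)/(d_J/d_S)² = 214.9/1.690 = 127.2.
m_J − m_S = −2.5 log₁₀(127.2) = -5.26.

-5.26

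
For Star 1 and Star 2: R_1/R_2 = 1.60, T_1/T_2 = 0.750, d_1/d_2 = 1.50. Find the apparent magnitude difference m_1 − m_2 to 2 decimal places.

1.11

L_1/L_2 = (1.60)²(0.750)⁴ = 0.8100.
F_1/F_2 = (L_1/L_2)/(d_1/d_2)² = 0.8100/2.250 = 0.3600.
m_1 − m_2 = −2.5 log₁₀(0.3600) = 1.11.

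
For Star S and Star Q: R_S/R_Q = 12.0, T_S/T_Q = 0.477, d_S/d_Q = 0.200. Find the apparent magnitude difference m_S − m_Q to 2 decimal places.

-5.68

L_S/L_Q = (12.0)²(0.477)⁴ = 7.455.
F_S/F_Q = (L_S/L_Q)/(d_S/d_Q)² = 7.455/0.04000 = 186.4.
m_S − m_Q = −2.5 log₁₀(186.4) = -5.68.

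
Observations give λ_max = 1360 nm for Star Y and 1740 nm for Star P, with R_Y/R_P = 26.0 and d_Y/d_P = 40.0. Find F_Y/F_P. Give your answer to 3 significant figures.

1.13

Wien's law: T_Y/T_P = λ_P/λ_Y = 1740/1360 = 1.279.
L_Y/L_P = (R_Y/R_P)²(T_Y/T_P)⁴ = (26.0)²(1.279)⁴ = 1811.
F_Y/F_P = (L_Y/L_P)/(d_Y/d_P)² = 1811/(40.0)² = 1.132.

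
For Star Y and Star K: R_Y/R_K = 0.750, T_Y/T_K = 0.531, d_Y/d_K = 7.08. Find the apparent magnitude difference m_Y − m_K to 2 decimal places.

L_Y/L_K = (0.750)²(0.531)⁴ = 0.04472.
F_Y/F_K = (L_Y/L_K)/(d_Y/d_K)² = 0.04472/50.13 = 8.921×10^-4.
m_Y − m_K = −2.5 log₁₀(8.921×10^-4) = 7.62.

7.62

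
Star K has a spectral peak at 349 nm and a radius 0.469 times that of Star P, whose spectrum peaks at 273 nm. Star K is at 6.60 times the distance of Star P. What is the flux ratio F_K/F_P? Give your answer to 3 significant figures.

Wien's law: T_K/T_P = λ_P/λ_K = 273/349 = 0.7822.
L_K/L_P = (R_K/R_P)²(T_K/T_P)⁴ = (0.469)²(0.7822)⁴ = 0.08236.
F_K/F_P = (L_K/L_P)/(d_K/d_P)² = 0.08236/(6.60)² = 0.001891.

0.00189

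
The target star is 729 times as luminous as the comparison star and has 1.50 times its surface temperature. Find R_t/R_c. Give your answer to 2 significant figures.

12

L ∝ R²T⁴ gives R ∝ √L / T², so
R_t/R_c = √(729) / (1.50)² = 27.00 / 2.250 = 12.00.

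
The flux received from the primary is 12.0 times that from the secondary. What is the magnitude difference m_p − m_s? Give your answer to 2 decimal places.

m_p − m_s = −2.5 log₁₀(F_p/F_s) = −2.5 log₁₀(12.0) = −2.5 × (1.079) = -2.698.

-2.70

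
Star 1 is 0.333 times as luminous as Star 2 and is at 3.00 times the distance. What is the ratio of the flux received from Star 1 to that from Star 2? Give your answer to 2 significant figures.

0.037

F = L/(4πd²), so F_1/F_2 = (L_1/L_2) / (d_1/d_2)²
= 0.333 / (3.00)² = 0.333 / 9.000 = 0.03700.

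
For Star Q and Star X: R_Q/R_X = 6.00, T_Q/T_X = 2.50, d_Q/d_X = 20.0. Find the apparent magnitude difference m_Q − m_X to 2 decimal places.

L_Q/L_X = (6.00)²(2.50)⁴ = 1406.
F_Q/F_X = (L_Q/L_X)/(d_Q/d_X)² = 1406/400.0 = 3.516.
m_Q − m_X = −2.5 log₁₀(3.516) = -1.37.

-1.37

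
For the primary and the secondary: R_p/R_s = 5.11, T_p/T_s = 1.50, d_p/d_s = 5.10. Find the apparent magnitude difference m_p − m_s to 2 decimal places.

-1.77

L_p/L_s = (5.11)²(1.50)⁴ = 132.2.
F_p/F_s = (L_p/L_s)/(d_p/d_s)² = 132.2/26.01 = 5.082.
m_p − m_s = −2.5 log₁₀(5.082) = -1.77.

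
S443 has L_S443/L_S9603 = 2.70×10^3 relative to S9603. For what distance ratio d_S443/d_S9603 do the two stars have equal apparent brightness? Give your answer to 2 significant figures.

Equal flux requires L_S443/d_S443² = L_S9603/d_S9603², so d_S443/d_S9603 = √(L_S443/L_S9603)
= √(2.70×10^3) = 51.96.

52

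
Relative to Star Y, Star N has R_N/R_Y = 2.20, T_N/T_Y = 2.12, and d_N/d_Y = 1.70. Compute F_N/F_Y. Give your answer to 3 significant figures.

33.8

L_N/L_Y = (R_N/R_Y)²(T_N/T_Y)⁴ = (2.20)² × (2.12)⁴ = 97.77.
F_N/F_Y = (L_N/L_Y)/(d_N/d_Y)² = 97.77 / (1.70)² = 33.83.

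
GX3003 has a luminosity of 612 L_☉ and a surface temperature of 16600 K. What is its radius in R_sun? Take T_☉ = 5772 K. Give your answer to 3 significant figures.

R/R_☉ = √(L/L_☉) / (T/T_☉)² = √(612) / (2.876)²
       = 24.74 / 8.271 = 2.991.

2.99 R_sun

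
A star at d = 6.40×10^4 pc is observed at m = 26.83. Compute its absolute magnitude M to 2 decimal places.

7.80

M = m − 5 log₁₀(d/10 pc) = 26.83 − 5 log₁₀(6.40×10^4/10)
  = 26.83 − 5 × 3.806 = 26.83 − 19.03 = 7.80.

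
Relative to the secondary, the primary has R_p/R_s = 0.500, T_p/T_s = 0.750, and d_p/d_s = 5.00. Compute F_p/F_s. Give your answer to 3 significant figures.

0.00316

L_p/L_s = (R_p/R_s)²(T_p/T_s)⁴ = (0.500)² × (0.750)⁴ = 0.07910.
F_p/F_s = (L_p/L_s)/(d_p/d_s)² = 0.07910 / (5.00)² = 0.003164.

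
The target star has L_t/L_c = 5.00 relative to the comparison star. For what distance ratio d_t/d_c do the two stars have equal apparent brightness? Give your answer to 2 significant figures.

2.2

Equal flux requires L_t/d_t² = L_c/d_c², so d_t/d_c = √(L_t/L_c)
= √(5.00) = 2.236.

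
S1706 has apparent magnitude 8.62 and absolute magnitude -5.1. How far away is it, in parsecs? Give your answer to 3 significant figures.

m − M = 5 log₁₀(d/10 pc)
8.62 − (-5.1) = 13.72 = 5 log₁₀(d/10)
d = 10 × 10^(13.72/5) = 10 × 10^2.744 = 5546 pc.

5.55×10^3 pc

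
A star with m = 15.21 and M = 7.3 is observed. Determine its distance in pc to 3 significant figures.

m − M = 5 log₁₀(d/10 pc)
15.21 − (7.3) = 7.91 = 5 log₁₀(d/10)
d = 10 × 10^(7.91/5) = 10 × 10^1.582 = 381.9 pc.

382 pc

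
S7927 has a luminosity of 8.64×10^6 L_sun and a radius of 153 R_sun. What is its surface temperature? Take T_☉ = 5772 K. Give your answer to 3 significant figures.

2.53×10^4 K

T/T_☉ = (L/L_☉)^(1/4) / (R/R_☉)^(1/2)
T = 5772 × (8.64×10^6)^(1/4) / √(153) = 5772 × 54.22 / 12.37 = 2.530×10^4 K.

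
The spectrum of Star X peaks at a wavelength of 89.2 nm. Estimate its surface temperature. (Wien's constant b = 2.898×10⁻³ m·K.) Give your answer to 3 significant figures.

T = b/λ_max = 2.898×10⁻³ / (89.2×10⁻⁹) = 3.249×10^4 K.

3.25×10^4 K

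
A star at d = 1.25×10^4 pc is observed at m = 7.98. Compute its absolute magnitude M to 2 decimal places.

-7.50

M = m − 5 log₁₀(d/10 pc) = 7.98 − 5 log₁₀(1.25×10^4/10)
  = 7.98 − 5 × 3.097 = 7.98 − 15.48 = -7.50.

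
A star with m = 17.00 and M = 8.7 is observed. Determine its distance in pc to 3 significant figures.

m − M = 5 log₁₀(d/10 pc)
17.00 − (8.7) = 8.30 = 5 log₁₀(d/10)
d = 10 × 10^(8.30/5) = 10 × 10^1.660 = 457.1 pc.

457 pc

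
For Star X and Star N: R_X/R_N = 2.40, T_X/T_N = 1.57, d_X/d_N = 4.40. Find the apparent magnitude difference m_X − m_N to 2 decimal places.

L_X/L_N = (2.40)²(1.57)⁴ = 35.00.
F_X/F_N = (L_X/L_N)/(d_X/d_N)² = 35.00/19.36 = 1.808.
m_X − m_N = −2.5 log₁₀(1.808) = -0.64.

-0.64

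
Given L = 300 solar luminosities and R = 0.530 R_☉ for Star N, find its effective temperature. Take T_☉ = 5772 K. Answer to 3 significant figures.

3.30×10^4 K

T/T_☉ = (L/L_☉)^(1/4) / (R/R_☉)^(1/2)
T = 5772 × (300)^(1/4) / √(0.530) = 5772 × 4.162 / 0.7280 = 3.300×10^4 K.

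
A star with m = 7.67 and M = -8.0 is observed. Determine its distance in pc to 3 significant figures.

1.36×10^4 pc

m − M = 5 log₁₀(d/10 pc)
7.67 − (-8.0) = 15.67 = 5 log₁₀(d/10)
d = 10 × 10^(15.67/5) = 10 × 10^3.134 = 1.361×10^4 pc.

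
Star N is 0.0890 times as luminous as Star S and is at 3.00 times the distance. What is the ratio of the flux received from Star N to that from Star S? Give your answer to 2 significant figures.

F = L/(4πd²), so F_N/F_S = (L_N/L_S) / (d_N/d_S)²
= 0.0890 / (3.00)² = 0.0890 / 9.000 = 0.009889.

0.0099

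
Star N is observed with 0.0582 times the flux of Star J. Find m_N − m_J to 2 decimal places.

m_N − m_J = −2.5 log₁₀(F_N/F_J) = −2.5 log₁₀(0.0582) = −2.5 × (-1.235) = 3.088.

3.09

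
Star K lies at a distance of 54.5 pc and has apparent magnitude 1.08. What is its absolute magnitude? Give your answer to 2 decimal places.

M = m − 5 log₁₀(d/10 pc) = 1.08 − 5 log₁₀(54.5/10)
  = 1.08 − 5 × 0.736 = 1.08 − 3.68 = -2.60.

-2.60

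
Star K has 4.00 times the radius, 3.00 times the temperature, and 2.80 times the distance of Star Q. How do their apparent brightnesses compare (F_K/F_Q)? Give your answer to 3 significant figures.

L_K/L_Q = (R_K/R_Q)²(T_K/T_Q)⁴ = (4.00)² × (3.00)⁴ = 1296.
F_K/F_Q = (L_K/L_Q)/(d_K/d_Q)² = 1296 / (2.80)² = 165.3.

165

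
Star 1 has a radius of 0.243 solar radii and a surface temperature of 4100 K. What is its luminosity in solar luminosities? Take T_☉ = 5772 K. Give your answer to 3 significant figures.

0.0150 solar luminosities

L/L_☉ = (R/R_☉)² (T/T_☉)⁴ = (0.243)² × (4100/5772)⁴
       = 0.05905 × (0.7103)⁴ = 0.05905 × 0.2546 = 0.01503.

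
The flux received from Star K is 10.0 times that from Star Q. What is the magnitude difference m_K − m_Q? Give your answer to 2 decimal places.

m_K − m_Q = −2.5 log₁₀(F_K/F_Q) = −2.5 log₁₀(10.0) = −2.5 × (1.000) = -2.500.

-2.50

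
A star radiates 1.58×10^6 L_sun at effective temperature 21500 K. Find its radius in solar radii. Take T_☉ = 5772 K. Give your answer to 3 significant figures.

90.6 solar radii

R/R_☉ = √(L/L_☉) / (T/T_☉)² = √(1.58×10^6) / (3.725)²
       = 1257 / 13.87 = 90.60.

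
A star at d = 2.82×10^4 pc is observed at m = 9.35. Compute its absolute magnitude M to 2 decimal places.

M = m − 5 log₁₀(d/10 pc) = 9.35 − 5 log₁₀(2.82×10^4/10)
  = 9.35 − 5 × 3.450 = 9.35 − 17.25 = -7.90.

-7.90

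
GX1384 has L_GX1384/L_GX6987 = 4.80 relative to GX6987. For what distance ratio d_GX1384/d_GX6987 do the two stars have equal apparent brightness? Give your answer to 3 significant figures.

Equal flux requires L_GX1384/d_GX1384² = L_GX6987/d_GX6987², so d_GX1384/d_GX6987 = √(L_GX1384/L_GX6987)
= √(4.80) = 2.191.

2.19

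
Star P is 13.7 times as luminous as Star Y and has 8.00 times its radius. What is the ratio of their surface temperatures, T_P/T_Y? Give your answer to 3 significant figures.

0.680

L ∝ R²T⁴ gives T ∝ (L/R²)^(1/4), so
T_P/T_Y = (13.7 / 8.00²)^(1/4) = (0.2141)^(1/4) = 0.6802.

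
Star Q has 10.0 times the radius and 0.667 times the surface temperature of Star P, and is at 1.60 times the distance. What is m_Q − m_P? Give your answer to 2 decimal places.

L_Q/L_P = (10.0)²(0.667)⁴ = 19.79.
F_Q/F_P = (L_Q/L_P)/(d_Q/d_P)² = 19.79/2.560 = 7.731.
m_Q − m_P = −2.5 log₁₀(7.731) = -2.22.

-2.22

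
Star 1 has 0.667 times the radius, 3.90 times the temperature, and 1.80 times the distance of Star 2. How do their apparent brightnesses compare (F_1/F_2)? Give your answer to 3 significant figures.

L_1/L_2 = (R_1/R_2)²(T_1/T_2)⁴ = (0.667)² × (3.90)⁴ = 102.9.
F_1/F_2 = (L_1/L_2)/(d_1/d_2)² = 102.9 / (1.80)² = 31.77.

31.8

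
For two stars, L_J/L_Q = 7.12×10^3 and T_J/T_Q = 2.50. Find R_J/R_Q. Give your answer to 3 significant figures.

13.5

L ∝ R²T⁴ gives R ∝ √L / T², so
R_J/R_Q = √(7.12×10^3) / (2.50)² = 84.38 / 6.250 = 13.50.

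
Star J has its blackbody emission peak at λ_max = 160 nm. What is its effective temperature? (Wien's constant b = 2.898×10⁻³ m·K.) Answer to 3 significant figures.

1.81×10^4 K

T = b/λ_max = 2.898×10⁻³ / (160×10⁻⁹) = 1.811×10^4 K.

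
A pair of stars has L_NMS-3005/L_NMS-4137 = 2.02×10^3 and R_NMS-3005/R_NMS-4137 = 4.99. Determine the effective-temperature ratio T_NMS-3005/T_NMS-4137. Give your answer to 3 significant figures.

L ∝ R²T⁴ gives T ∝ (L/R²)^(1/4), so
T_NMS-3005/T_NMS-4137 = (2.02×10^3 / 4.99²)^(1/4) = (81.12)^(1/4) = 3.001.

3.00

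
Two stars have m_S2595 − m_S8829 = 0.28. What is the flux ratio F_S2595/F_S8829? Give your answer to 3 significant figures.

0.773

F_S2595/F_S8829 = 10^(−(m_S2595 − m_S8829)/2.5) = 10^(-0.28/2.5) = 10^-0.112 = 0.7727.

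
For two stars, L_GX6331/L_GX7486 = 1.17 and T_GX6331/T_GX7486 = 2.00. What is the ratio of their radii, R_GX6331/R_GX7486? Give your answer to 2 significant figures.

0.27

L ∝ R²T⁴ gives R ∝ √L / T², so
R_GX6331/R_GX7486 = √(1.17) / (2.00)² = 1.082 / 4.000 = 0.2704.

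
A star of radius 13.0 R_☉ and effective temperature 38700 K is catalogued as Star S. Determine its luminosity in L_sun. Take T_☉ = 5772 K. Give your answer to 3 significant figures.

L/L_☉ = (R/R_☉)² (T/T_☉)⁴ = (13.0)² × (38700/5772)⁴
       = 169.0 × (6.705)⁴ = 169.0 × 2021 = 3.415×10^5.

3.42×10^5 L_sun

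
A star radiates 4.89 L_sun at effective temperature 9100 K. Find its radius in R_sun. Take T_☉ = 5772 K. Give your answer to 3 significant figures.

R/R_☉ = √(L/L_☉) / (T/T_☉)² = √(4.89) / (1.577)²
       = 2.211 / 2.486 = 0.8897.

0.890 R_sun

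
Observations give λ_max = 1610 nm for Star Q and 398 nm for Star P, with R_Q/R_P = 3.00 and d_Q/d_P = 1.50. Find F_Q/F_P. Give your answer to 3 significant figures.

Wien's law: T_Q/T_P = λ_P/λ_Q = 398/1610 = 0.2472.
L_Q/L_P = (R_Q/R_P)²(T_Q/T_P)⁴ = (3.00)²(0.2472)⁴ = 0.03361.
F_Q/F_P = (L_Q/L_P)/(d_Q/d_P)² = 0.03361/(1.50)² = 0.01494.

0.0149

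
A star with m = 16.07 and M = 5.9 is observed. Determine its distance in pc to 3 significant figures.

1.08×10^3 pc

m − M = 5 log₁₀(d/10 pc)
16.07 − (5.9) = 10.17 = 5 log₁₀(d/10)
d = 10 × 10^(10.17/5) = 10 × 10^2.034 = 1081 pc.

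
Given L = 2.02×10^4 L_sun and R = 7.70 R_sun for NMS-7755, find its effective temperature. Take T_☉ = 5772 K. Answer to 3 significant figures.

T/T_☉ = (L/L_☉)^(1/4) / (R/R_☉)^(1/2)
T = 5772 × (2.02×10^4)^(1/4) / √(7.70) = 5772 × 11.92 / 2.775 = 2.480×10^4 K.

2.48×10^4 K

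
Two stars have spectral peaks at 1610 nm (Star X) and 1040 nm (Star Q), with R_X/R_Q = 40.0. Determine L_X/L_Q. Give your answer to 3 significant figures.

279

Wien's law gives T ∝ 1/λ_max, so T_X/T_Q = λ_Q/λ_X = 1040/1610 = 0.6460.
Then L ∝ R²T⁴ gives L_X/L_Q = (40.0)² × (0.6460)⁴ = 1600 × 0.1741 = 278.6.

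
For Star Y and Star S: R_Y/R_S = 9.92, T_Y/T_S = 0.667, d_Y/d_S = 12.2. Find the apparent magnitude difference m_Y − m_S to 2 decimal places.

L_Y/L_S = (9.92)²(0.667)⁴ = 19.48.
F_Y/F_S = (L_Y/L_S)/(d_Y/d_S)² = 19.48/148.8 = 0.1309.
m_Y − m_S = −2.5 log₁₀(0.1309) = 2.21.

2.21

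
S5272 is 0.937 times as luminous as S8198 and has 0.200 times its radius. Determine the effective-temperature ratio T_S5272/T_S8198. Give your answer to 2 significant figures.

L ∝ R²T⁴ gives T ∝ (L/R²)^(1/4), so
T_S5272/T_S8198 = (0.937 / 0.200²)^(1/4) = (23.42)^(1/4) = 2.200.

2.2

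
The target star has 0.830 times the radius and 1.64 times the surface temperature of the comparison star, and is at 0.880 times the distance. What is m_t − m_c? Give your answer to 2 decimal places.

-2.02

L_t/L_c = (0.830)²(1.64)⁴ = 4.983.
F_t/F_c = (L_t/L_c)/(d_t/d_c)² = 4.983/0.7744 = 6.435.
m_t − m_c = −2.5 log₁₀(6.435) = -2.02.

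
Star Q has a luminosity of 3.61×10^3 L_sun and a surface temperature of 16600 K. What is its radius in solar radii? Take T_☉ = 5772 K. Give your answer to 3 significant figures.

R/R_☉ = √(L/L_☉) / (T/T_☉)² = √(3.61×10^3) / (2.876)²
       = 60.08 / 8.271 = 7.264.

7.26 solar radii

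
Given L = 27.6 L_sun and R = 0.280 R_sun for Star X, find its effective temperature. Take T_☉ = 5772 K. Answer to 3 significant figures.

T/T_☉ = (L/L_☉)^(1/4) / (R/R_☉)^(1/2)
T = 5772 × (27.6)^(1/4) / √(0.280) = 5772 × 2.292 / 0.5292 = 2.500×10^4 K.

2.50×10^4 K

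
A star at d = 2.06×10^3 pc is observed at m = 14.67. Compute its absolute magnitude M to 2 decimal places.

M = m − 5 log₁₀(d/10 pc) = 14.67 − 5 log₁₀(2.06×10^3/10)
  = 14.67 − 5 × 2.314 = 14.67 − 11.57 = 3.10.

3.10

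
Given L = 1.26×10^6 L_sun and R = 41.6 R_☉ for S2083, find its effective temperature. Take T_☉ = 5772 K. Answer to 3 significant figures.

T/T_☉ = (L/L_☉)^(1/4) / (R/R_☉)^(1/2)
T = 5772 × (1.26×10^6)^(1/4) / √(41.6) = 5772 × 33.50 / 6.450 = 2.998×10^4 K.

3.00×10^4 K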